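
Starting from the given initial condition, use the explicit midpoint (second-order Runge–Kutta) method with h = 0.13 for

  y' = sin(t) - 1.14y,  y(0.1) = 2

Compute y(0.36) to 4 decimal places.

1.5420

Midpoint: k1 = f(t_n, y_n); k2 = f(t_n + h/2, y_n + (h/2)·k1); y_{n+1} = y_n + h·k2.
t=0.100000, y=2.000000:
  k1 = f(0.100000, 2.000000) = -2.180167
  k2 = f(0.165000, 1.858289) = -1.954197
  y ← 2.000000 + 0.13·(-1.954197) = 1.745954
t=0.230000, y=1.745954:
  k1 = f(0.230000, 1.745954) = -1.762410
  k2 = f(0.295000, 1.631398) = -1.569053
  y ← 1.745954 + 0.13·(-1.569053) = 1.541977
y(0.36) ≈ 1.5420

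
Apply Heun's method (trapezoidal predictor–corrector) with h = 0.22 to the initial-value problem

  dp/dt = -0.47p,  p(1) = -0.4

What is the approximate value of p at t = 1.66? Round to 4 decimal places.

-0.2935

Heun: k1 = f(t_n, p_n); k2 = f(t_n + h, p_n + h·k1); p_{n+1} = p_n + (h/2)·(k1 + k2).
t=1.000000, p=-0.400000:
  k1 = f(1.000000, -0.400000) = 0.188000
  k2 = f(1.220000, -0.358640) = 0.168561
  p ← -0.400000 + (0.22/2)·(0.188000 + 0.168561) = -0.360778
t=1.220000, p=-0.360778:
  k1 = f(1.220000, -0.360778) = 0.169566
  k2 = f(1.440000, -0.323474) = 0.152033
  p ← -0.360778 + (0.22/2)·(0.169566 + 0.152033) = -0.325402
t=1.440000, p=-0.325402:
  k1 = f(1.440000, -0.325402) = 0.152939
  k2 = f(1.660000, -0.291756) = 0.137125
  p ← -0.325402 + (0.22/2)·(0.152939 + 0.137125) = -0.293495
p(1.66) ≈ -0.2935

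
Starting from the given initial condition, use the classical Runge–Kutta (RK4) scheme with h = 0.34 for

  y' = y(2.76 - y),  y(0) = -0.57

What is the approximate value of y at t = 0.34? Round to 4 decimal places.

RK4: k1 = f(t_n, y_n); k2 = f(t_n + h/2, y_n + (h/2)·k1); k3 = f(t_n + h/2, y_n + (h/2)·k2); k4 = f(t_n + h, y_n + h·k3); y_{n+1} = y_n + (h/6)·(k1 + 2k2 + 2k3 + k4).
t=0.000000, y=-0.570000:
  k1 = f(0.000000, -0.570000) = -1.898100
  k2 = f(0.170000, -0.892677) = -3.260661
  k3 = f(0.170000, -1.124312) = -4.367180
  k4 = f(0.340000, -2.054841) = -9.893735
  y ← -0.570000 + (0.34/6)·(k1 + 2k2 + 2k3 + k4) = -2.102693
y(0.34) ≈ -2.1027

-2.1027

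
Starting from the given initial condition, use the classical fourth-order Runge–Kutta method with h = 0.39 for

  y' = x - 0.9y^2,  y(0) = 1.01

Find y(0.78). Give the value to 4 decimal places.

RK4: k1 = f(x_n, y_n); k2 = f(x_n + h/2, y_n + (h/2)·k1); k3 = f(x_n + h/2, y_n + (h/2)·k2); k4 = f(x_n + h, y_n + h·k3); y_{n+1} = y_n + (h/6)·(k1 + 2k2 + 2k3 + k4).
x=0.000000, y=1.010000:
  k1 = f(0.000000, 1.010000) = -0.918090
  k2 = f(0.195000, 0.830972) = -0.426464
  k3 = f(0.195000, 0.926840) = -0.578128
  k4 = f(0.390000, 0.784530) = -0.163938
  y ← 1.010000 + (0.39/6)·(k1 + 2k2 + 2k3 + k4) = 0.809071
x=0.390000, y=0.809071:
  k1 = f(0.390000, 0.809071) = -0.199137
  k2 = f(0.585000, 0.770240) = 0.051058
  k3 = f(0.585000, 0.819027) = -0.018725
  k4 = f(0.780000, 0.801768) = 0.201451
  y ← 0.809071 + (0.39/6)·(k1 + 2k2 + 2k3 + k4) = 0.813425
y(0.78) ≈ 0.8134

0.8134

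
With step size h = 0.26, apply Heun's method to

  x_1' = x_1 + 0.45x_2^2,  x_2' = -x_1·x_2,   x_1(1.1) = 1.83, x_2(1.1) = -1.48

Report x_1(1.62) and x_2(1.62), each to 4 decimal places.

Heun on (x_1,x_2): k1 = f(t_n, state_n); k2 = f(t_n + h, state_n + h·k1); state_{n+1} = state_n + (h/2)·(k1 + k2).
1.100000: (1.830000, -1.480000)
  k1 = (2.815680, 2.708400)
  predictor → (2.562077, -0.775816)
  k2 = (2.832928, 1.987700)
  → (2.564319, -0.869507)
1.360000: (2.564319, -0.869507)
  k1 = (2.904538, 2.229693)
  predictor → (3.319499, -0.289787)
  k2 = (3.357288, 0.961947)
  → (3.378356, -0.454594)
(x_1(1.62), x_2(1.62)) ≈ (3.3784, -0.4546)

3.3784, -0.4546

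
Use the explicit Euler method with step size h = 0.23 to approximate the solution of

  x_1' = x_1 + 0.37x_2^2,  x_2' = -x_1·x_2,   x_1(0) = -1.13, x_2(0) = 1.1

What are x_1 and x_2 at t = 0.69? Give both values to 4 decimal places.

Euler on (x_1,x_2): x_1_{n+1} = x_1_n + h·x_1', x_2_{n+1} = x_2_n + h·x_2'.
0.000000: (-1.130000, 1.100000); f=(-0.682300, 1.243000) → (-1.286929, 1.385890)
0.230000: (-1.286929, 1.385890); f=(-0.576273, 1.783542) → (-1.419472, 1.796105)
0.460000: (-1.419472, 1.796105); f=(-0.225855, 2.549520) → (-1.471418, 2.382494)
(x_1(0.69), x_2(0.69)) ≈ (-1.4714, 2.3825)

-1.4714, 2.3825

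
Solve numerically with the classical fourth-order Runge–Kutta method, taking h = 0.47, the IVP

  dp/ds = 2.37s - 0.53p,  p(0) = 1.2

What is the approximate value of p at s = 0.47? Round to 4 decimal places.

RK4: k1 = f(s_n, p_n); k2 = f(s_n + h/2, p_n + (h/2)·k1); k3 = f(s_n + h/2, p_n + (h/2)·k2); k4 = f(s_n + h, p_n + h·k3); p_{n+1} = p_n + (h/6)·(k1 + 2k2 + 2k3 + k4).
s=0.000000, p=1.200000:
  k1 = f(0.000000, 1.200000) = -0.636000
  k2 = f(0.235000, 1.050540) = 0.000164
  k3 = f(0.235000, 1.200038) = -0.079070
  k4 = f(0.470000, 1.162837) = 0.497596
  p ← 1.200000 + (0.47/6)·(k1 + 2k2 + 2k3 + k4) = 1.176796
p(0.47) ≈ 1.1768

1.1768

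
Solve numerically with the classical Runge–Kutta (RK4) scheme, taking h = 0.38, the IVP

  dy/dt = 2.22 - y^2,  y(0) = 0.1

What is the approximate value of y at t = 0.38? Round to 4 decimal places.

RK4: k1 = f(t_n, y_n); k2 = f(t_n + h/2, y_n + (h/2)·k1); k3 = f(t_n + h/2, y_n + (h/2)·k2); k4 = f(t_n + h, y_n + h·k3); y_{n+1} = y_n + (h/6)·(k1 + 2k2 + 2k3 + k4).
t=0.000000, y=0.100000:
  k1 = f(0.000000, 0.100000) = 2.210000
  k2 = f(0.190000, 0.519900) = 1.949704
  k3 = f(0.190000, 0.470444) = 1.998683
  k4 = f(0.380000, 0.859499) = 1.481261
  y ← 0.100000 + (0.38/6)·(k1 + 2k2 + 2k3 + k4) = 0.833909
y(0.38) ≈ 0.8339

0.8339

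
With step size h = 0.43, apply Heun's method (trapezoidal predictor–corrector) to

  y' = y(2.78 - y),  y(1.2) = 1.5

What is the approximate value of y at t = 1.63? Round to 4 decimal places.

2.1400

Heun: k1 = f(t_n, y_n); k2 = f(t_n + h, y_n + h·k1); y_{n+1} = y_n + (h/2)·(k1 + k2).
t=1.200000, y=1.500000:
  k1 = f(1.200000, 1.500000) = 1.920000
  k2 = f(1.630000, 2.325600) = 1.056753
  y ← 1.500000 + (0.43/2)·(1.920000 + 1.056753) = 2.140002
y(1.63) ≈ 2.1400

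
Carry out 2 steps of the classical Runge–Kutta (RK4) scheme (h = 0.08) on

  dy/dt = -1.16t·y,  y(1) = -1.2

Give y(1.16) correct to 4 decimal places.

-0.9820

RK4: k1 = f(t_n, y_n); k2 = f(t_n + h/2, y_n + (h/2)·k1); k3 = f(t_n + h/2, y_n + (h/2)·k2); k4 = f(t_n + h, y_n + h·k3); y_{n+1} = y_n + (h/6)·(k1 + 2k2 + 2k3 + k4).
t=1.000000, y=-1.200000:
  k1 = f(1.000000, -1.200000) = 1.392000
  k2 = f(1.040000, -1.144320) = 1.380508
  k3 = f(1.040000, -1.144780) = 1.381062
  k4 = f(1.080000, -1.089515) = 1.364944
  y ← -1.200000 + (0.08/6)·(k1 + 2k2 + 2k3 + k4) = -1.089599
t=1.080000, y=-1.089599:
  k1 = f(1.080000, -1.089599) = 1.365049
  k2 = f(1.120000, -1.034997) = 1.344668
  k3 = f(1.120000, -1.035812) = 1.345727
  k4 = f(1.160000, -0.981941) = 1.321299
  y ← -1.089599 + (0.08/6)·(k1 + 2k2 + 2k3 + k4) = -0.982037
y(1.16) ≈ -0.9820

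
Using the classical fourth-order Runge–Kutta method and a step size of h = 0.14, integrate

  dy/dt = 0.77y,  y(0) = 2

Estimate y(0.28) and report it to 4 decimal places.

RK4: k1 = f(t_n, y_n); k2 = f(t_n + h/2, y_n + (h/2)·k1); k3 = f(t_n + h/2, y_n + (h/2)·k2); k4 = f(t_n + h, y_n + h·k3); y_{n+1} = y_n + (h/6)·(k1 + 2k2 + 2k3 + k4).
t=0.000000, y=2.000000:
  k1 = f(0.000000, 2.000000) = 1.540000
  k2 = f(0.070000, 2.107800) = 1.623006
  k3 = f(0.070000, 2.113610) = 1.627480
  k4 = f(0.140000, 2.227847) = 1.715442
  y ← 2.000000 + (0.14/6)·(k1 + 2k2 + 2k3 + k4) = 2.227650
t=0.140000, y=2.227650:
  k1 = f(0.140000, 2.227650) = 1.715290
  k2 = f(0.210000, 2.347720) = 1.807744
  k3 = f(0.210000, 2.354192) = 1.812728
  k4 = f(0.280000, 2.481432) = 1.910702
  y ← 2.227650 + (0.14/6)·(k1 + 2k2 + 2k3 + k4) = 2.481212
y(0.28) ≈ 2.4812

2.4812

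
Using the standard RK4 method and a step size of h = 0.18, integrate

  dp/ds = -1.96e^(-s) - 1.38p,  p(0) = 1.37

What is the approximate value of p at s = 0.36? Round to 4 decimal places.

RK4: k1 = f(s_n, p_n); k2 = f(s_n + h/2, p_n + (h/2)·k1); k3 = f(s_n + h/2, p_n + (h/2)·k2); k4 = f(s_n + h, p_n + h·k3); p_{n+1} = p_n + (h/6)·(k1 + 2k2 + 2k3 + k4).
s=0.000000, p=1.370000:
  k1 = f(0.000000, 1.370000) = -3.850600
  k2 = f(0.090000, 1.023446) = -3.203661
  k3 = f(0.090000, 1.081671) = -3.284010
  k4 = f(0.180000, 0.778878) = -2.711981
  p ← 1.370000 + (0.18/6)·(k1 + 2k2 + 2k3 + k4) = 0.783862
s=0.180000, p=0.783862:
  k1 = f(0.180000, 0.783862) = -2.718860
  k2 = f(0.270000, 0.539165) = -2.240271
  k3 = f(0.270000, 0.582238) = -2.299712
  k4 = f(0.360000, 0.369914) = -1.877927
  p ← 0.783862 + (0.18/6)·(k1 + 2k2 + 2k3 + k4) = 0.373560
p(0.36) ≈ 0.3736

0.3736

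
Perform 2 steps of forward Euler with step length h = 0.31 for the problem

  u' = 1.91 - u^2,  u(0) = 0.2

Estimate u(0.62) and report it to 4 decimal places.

1.1833

Euler: u_{n+1} = u_n + h·f(t_n, u_n).
t=0.000000, u=0.200000: f=1.870000 → u ← 0.200000 + 0.31·1.870000 = 0.779700
t=0.310000, u=0.779700: f=1.302068 → u ← 0.779700 + 0.31·1.302068 = 1.183341
u(0.62) ≈ 1.1833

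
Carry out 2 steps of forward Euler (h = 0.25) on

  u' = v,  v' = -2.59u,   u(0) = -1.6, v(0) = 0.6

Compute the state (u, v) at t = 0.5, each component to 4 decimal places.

-1.0410, 2.5749

Euler on (u,v): u_{n+1} = u_n + h·u', v_{n+1} = v_n + h·v'.
0.000000: (-1.600000, 0.600000); f=(0.600000, 4.144000) → (-1.450000, 1.636000)
0.250000: (-1.450000, 1.636000); f=(1.636000, 3.755500) → (-1.041000, 2.574875)
(u(0.5), v(0.5)) ≈ (-1.0410, 2.5749)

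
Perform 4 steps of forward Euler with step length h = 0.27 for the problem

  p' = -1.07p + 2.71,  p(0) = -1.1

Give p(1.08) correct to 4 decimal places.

Euler: p_{n+1} = p_n + h·f(s_n, p_n).
s=0.000000, p=-1.100000: f=3.887000 → p ← -1.100000 + 0.27·3.887000 = -0.050510
s=0.270000, p=-0.050510: f=2.764046 → p ← -0.050510 + 0.27·2.764046 = 0.695782
s=0.540000, p=0.695782: f=1.965513 → p ← 0.695782 + 0.27·1.965513 = 1.226471
s=0.810000, p=1.226471: f=1.397676 → p ← 1.226471 + 0.27·1.397676 = 1.603843
p(1.08) ≈ 1.6038

1.6038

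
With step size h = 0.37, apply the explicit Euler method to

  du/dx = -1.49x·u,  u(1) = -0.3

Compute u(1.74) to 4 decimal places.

Euler: u_{n+1} = u_n + h·f(x_n, u_n).
x=1.000000, u=-0.300000: f=0.447000 → u ← -0.300000 + 0.37·0.447000 = -0.134610
x=1.370000, u=-0.134610: f=0.274779 → u ← -0.134610 + 0.37·0.274779 = -0.032942
u(1.74) ≈ -0.0329

-0.0329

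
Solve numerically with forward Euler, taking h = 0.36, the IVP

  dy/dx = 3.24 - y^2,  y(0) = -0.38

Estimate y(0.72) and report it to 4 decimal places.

Euler: y_{n+1} = y_n + h·f(x_n, y_n).
x=0.000000, y=-0.380000: f=3.095600 → y ← -0.380000 + 0.36·3.095600 = 0.734416
x=0.360000, y=0.734416: f=2.700633 → y ← 0.734416 + 0.36·2.700633 = 1.706644
y(0.72) ≈ 1.7066

1.7066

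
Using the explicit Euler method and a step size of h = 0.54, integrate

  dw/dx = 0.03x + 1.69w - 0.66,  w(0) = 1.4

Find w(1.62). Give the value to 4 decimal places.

Euler: w_{n+1} = w_n + h·f(x_n, w_n).
x=0.000000, w=1.400000: f=1.706000 → w ← 1.400000 + 0.54·1.706000 = 2.321240
x=0.540000, w=2.321240: f=3.279096 → w ← 2.321240 + 0.54·3.279096 = 4.091952
x=1.080000, w=4.091952: f=6.287798 → w ← 4.091952 + 0.54·6.287798 = 7.487363
w(1.62) ≈ 7.4874

7.4874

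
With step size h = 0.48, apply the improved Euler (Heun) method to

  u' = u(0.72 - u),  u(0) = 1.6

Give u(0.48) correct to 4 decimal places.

1.2168

Heun: k1 = f(t_n, u_n); k2 = f(t_n + h, u_n + h·k1); u_{n+1} = u_n + (h/2)·(k1 + k2).
t=0.000000, u=1.600000:
  k1 = f(0.000000, 1.600000) = -1.408000
  k2 = f(0.480000, 0.924160) = -0.188677
  u ← 1.600000 + (0.48/2)·(-1.408000 + (-0.188677)) = 1.216798
u(0.48) ≈ 1.2168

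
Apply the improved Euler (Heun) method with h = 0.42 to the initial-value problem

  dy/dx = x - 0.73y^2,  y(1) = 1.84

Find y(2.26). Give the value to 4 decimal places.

Heun: k1 = f(x_n, y_n); k2 = f(x_n + h, y_n + h·k1); y_{n+1} = y_n + (h/2)·(k1 + k2).
x=1.000000, y=1.840000:
  k1 = f(1.000000, 1.840000) = -1.471488
  k2 = f(1.420000, 1.221975) = 0.329947
  y ← 1.840000 + (0.42/2)·(-1.471488 + 0.329947) = 1.600276
x=1.420000, y=1.600276:
  k1 = f(1.420000, 1.600276) = -0.449446
  k2 = f(1.840000, 1.411509) = 0.385579
  y ← 1.600276 + (0.42/2)·(-0.449446 + 0.385579) = 1.586864
x=1.840000, y=1.586864:
  k1 = f(1.840000, 1.586864) = 0.001759
  k2 = f(2.260000, 1.587603) = 0.420047
  y ← 1.586864 + (0.42/2)·(0.001759 + 0.420047) = 1.675444
y(2.26) ≈ 1.6754

1.6754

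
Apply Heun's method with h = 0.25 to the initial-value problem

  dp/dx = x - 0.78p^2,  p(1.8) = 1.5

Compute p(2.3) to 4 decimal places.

Heun: k1 = f(x_n, p_n); k2 = f(x_n + h, p_n + h·k1); p_{n+1} = p_n + (h/2)·(k1 + k2).
x=1.800000, p=1.500000:
  k1 = f(1.800000, 1.500000) = 0.045000
  k2 = f(2.050000, 1.511250) = 0.268576
  p ← 1.500000 + (0.25/2)·(0.045000 + 0.268576) = 1.539197
x=2.050000, p=1.539197:
  k1 = f(2.050000, 1.539197) = 0.202081
  k2 = f(2.300000, 1.589717) = 0.328783
  p ← 1.539197 + (0.25/2)·(0.202081 + 0.328783) = 1.605555
p(2.3) ≈ 1.6056

1.6056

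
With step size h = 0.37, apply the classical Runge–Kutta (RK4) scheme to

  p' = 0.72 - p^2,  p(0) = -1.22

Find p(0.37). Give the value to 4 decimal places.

-1.7068

RK4: k1 = f(x_n, p_n); k2 = f(x_n + h/2, p_n + (h/2)·k1); k3 = f(x_n + h/2, p_n + (h/2)·k2); k4 = f(x_n + h, p_n + h·k3); p_{n+1} = p_n + (h/6)·(k1 + 2k2 + 2k3 + k4).
x=0.000000, p=-1.220000:
  k1 = f(0.000000, -1.220000) = -0.768400
  k2 = f(0.185000, -1.362154) = -1.135464
  k3 = f(0.185000, -1.430061) = -1.325074
  k4 = f(0.370000, -1.710277) = -2.205048
  p ← -1.220000 + (0.37/6)·(k1 + 2k2 + 2k3 + k4) = -1.706829
p(0.37) ≈ -1.7068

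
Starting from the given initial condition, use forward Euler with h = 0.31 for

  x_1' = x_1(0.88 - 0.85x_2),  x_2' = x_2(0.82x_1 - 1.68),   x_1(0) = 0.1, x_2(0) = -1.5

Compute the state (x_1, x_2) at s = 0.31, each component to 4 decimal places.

0.1668, -0.7569

Euler on (x_1,x_2): x_1_{n+1} = x_1_n + h·x_1', x_2_{n+1} = x_2_n + h·x_2'.
0.000000: (0.100000, -1.500000); f=(0.215500, 2.397000) → (0.166805, -0.756930)
(x_1(0.31), x_2(0.31)) ≈ (0.1668, -0.7569)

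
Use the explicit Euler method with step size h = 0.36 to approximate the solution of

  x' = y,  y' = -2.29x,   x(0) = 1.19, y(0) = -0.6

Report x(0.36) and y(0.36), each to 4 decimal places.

0.9740, -1.5810

Euler on (x,y): x_{n+1} = x_n + h·x', y_{n+1} = y_n + h·y'.
0.000000: (1.190000, -0.600000); f=(-0.600000, -2.725100) → (0.974000, -1.581036)
(x(0.36), y(0.36)) ≈ (0.9740, -1.5810)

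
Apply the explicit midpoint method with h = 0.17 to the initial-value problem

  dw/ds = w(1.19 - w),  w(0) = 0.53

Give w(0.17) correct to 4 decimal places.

0.5900

Midpoint: k1 = f(s_n, w_n); k2 = f(s_n + h/2, w_n + (h/2)·k1); w_{n+1} = w_n + h·k2.
s=0.000000, w=0.530000:
  k1 = f(0.000000, 0.530000) = 0.349800
  k2 = f(0.085000, 0.559733) = 0.352781
  w ← 0.530000 + 0.17·0.352781 = 0.589973
w(0.17) ≈ 0.5900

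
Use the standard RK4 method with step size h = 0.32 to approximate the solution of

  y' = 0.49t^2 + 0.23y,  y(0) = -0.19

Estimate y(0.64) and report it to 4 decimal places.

RK4: k1 = f(t_n, y_n); k2 = f(t_n + h/2, y_n + (h/2)·k1); k3 = f(t_n + h/2, y_n + (h/2)·k2); k4 = f(t_n + h, y_n + h·k3); y_{n+1} = y_n + (h/6)·(k1 + 2k2 + 2k3 + k4).
t=0.000000, y=-0.190000:
  k1 = f(0.000000, -0.190000) = -0.043700
  k2 = f(0.160000, -0.196992) = -0.032764
  k3 = f(0.160000, -0.195242) = -0.032362
  k4 = f(0.320000, -0.200356) = 0.004094
  y ← -0.190000 + (0.32/6)·(k1 + 2k2 + 2k3 + k4) = -0.199059
t=0.320000, y=-0.199059:
  k1 = f(0.320000, -0.199059) = 0.004392
  k2 = f(0.480000, -0.198356) = 0.067274
  k3 = f(0.480000, -0.188295) = 0.069588
  k4 = f(0.640000, -0.176791) = 0.160042
  y ← -0.199059 + (0.32/6)·(k1 + 2k2 + 2k3 + k4) = -0.175691
y(0.64) ≈ -0.1757

-0.1757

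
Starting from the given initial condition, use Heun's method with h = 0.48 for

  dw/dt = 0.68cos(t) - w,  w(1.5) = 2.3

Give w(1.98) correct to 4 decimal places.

1.4020

Heun: k1 = f(t_n, w_n); k2 = f(t_n + h, w_n + h·k1); w_{n+1} = w_n + (h/2)·(k1 + k2).
t=1.500000, w=2.300000:
  k1 = f(1.500000, 2.300000) = -2.251899
  k2 = f(1.980000, 1.219089) = -1.489646
  w ← 2.300000 + (0.48/2)·(-2.251899 + (-1.489646)) = 1.402029
w(1.98) ≈ 1.4020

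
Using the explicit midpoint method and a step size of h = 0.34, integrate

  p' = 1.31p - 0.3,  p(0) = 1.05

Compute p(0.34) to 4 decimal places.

1.4971

Midpoint: k1 = f(s_n, p_n); k2 = f(s_n + h/2, p_n + (h/2)·k1); p_{n+1} = p_n + h·k2.
s=0.000000, p=1.050000:
  k1 = f(0.000000, 1.050000) = 1.075500
  k2 = f(0.170000, 1.232835) = 1.315014
  p ← 1.050000 + 0.34·1.315014 = 1.497105
p(0.34) ≈ 1.4971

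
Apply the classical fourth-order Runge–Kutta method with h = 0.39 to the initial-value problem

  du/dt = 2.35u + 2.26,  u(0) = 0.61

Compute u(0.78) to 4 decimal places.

8.8158

RK4: k1 = f(t_n, u_n); k2 = f(t_n + h/2, u_n + (h/2)·k1); k3 = f(t_n + h/2, u_n + (h/2)·k2); k4 = f(t_n + h, u_n + h·k3); u_{n+1} = u_n + (h/6)·(k1 + 2k2 + 2k3 + k4).
t=0.000000, u=0.610000:
  k1 = f(0.000000, 0.610000) = 3.693500
  k2 = f(0.195000, 1.330232) = 5.386046
  k3 = f(0.195000, 1.660279) = 6.161656
  k4 = f(0.390000, 3.013046) = 9.340657
  u ← 0.610000 + (0.39/6)·(k1 + 2k2 + 2k3 + k4) = 2.958422
t=0.390000, u=2.958422:
  k1 = f(0.390000, 2.958422) = 9.212291
  k2 = f(0.585000, 4.754818) = 13.433823
  k3 = f(0.585000, 5.578017) = 15.368340
  k4 = f(0.780000, 8.952074) = 23.297374
  u ← 2.958422 + (0.39/6)·(k1 + 2k2 + 2k3 + k4) = 8.815831
u(0.78) ≈ 8.8158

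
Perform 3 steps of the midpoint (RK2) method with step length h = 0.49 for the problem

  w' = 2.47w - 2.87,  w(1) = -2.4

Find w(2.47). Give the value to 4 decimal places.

Midpoint: k1 = f(t_n, w_n); k2 = f(t_n + h/2, w_n + (h/2)·k1); w_{n+1} = w_n + h·k2.
t=1.000000, w=-2.400000:
  k1 = f(1.000000, -2.400000) = -8.798000
  k2 = f(1.245000, -4.555510) = -14.122110
  w ← -2.400000 + 0.49·(-14.122110) = -9.319834
t=1.490000, w=-9.319834:
  k1 = f(1.490000, -9.319834) = -25.889989
  k2 = f(1.735000, -15.662881) = -41.557316
  w ← -9.319834 + 0.49·(-41.557316) = -29.682919
t=1.980000, w=-29.682919:
  k1 = f(1.980000, -29.682919) = -76.186809
  k2 = f(2.225000, -48.348687) = -122.291257
  w ← -29.682919 + 0.49·(-122.291257) = -89.605635
w(2.47) ≈ -89.6056

-89.6056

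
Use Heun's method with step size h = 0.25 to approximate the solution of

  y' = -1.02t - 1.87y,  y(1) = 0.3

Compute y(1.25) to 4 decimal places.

Heun: k1 = f(t_n, y_n); k2 = f(t_n + h, y_n + h·k1); y_{n+1} = y_n + (h/2)·(k1 + k2).
t=1.000000, y=0.300000:
  k1 = f(1.000000, 0.300000) = -1.581000
  k2 = f(1.250000, -0.095250) = -1.096882
  y ← 0.300000 + (0.25/2)·(-1.581000 + (-1.096882)) = -0.034735
y(1.25) ≈ -0.0347

-0.0347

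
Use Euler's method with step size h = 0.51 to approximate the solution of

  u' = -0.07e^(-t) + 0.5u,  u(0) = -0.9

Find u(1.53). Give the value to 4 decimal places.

-1.8750

Euler: u_{n+1} = u_n + h·f(t_n, u_n).
t=0.000000, u=-0.900000: f=-0.520000 → u ← -0.900000 + 0.51·(-0.520000) = -1.165200
t=0.510000, u=-1.165200: f=-0.624635 → u ← -1.165200 + 0.51·(-0.624635) = -1.483764
t=1.020000, u=-1.483764: f=-0.767123 → u ← -1.483764 + 0.51·(-0.767123) = -1.874997
u(1.53) ≈ -1.8750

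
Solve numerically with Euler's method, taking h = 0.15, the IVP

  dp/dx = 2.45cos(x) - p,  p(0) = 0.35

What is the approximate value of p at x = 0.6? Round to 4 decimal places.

Euler: p_{n+1} = p_n + h·f(x_n, p_n).
x=0.000000, p=0.350000: f=2.100000 → p ← 0.350000 + 0.15·2.100000 = 0.665000
x=0.150000, p=0.665000: f=1.757489 → p ← 0.665000 + 0.15·1.757489 = 0.928623
x=0.300000, p=0.928623: f=1.411951 → p ← 0.928623 + 0.15·1.411951 = 1.140416
x=0.450000, p=1.140416: f=1.065679 → p ← 1.140416 + 0.15·1.065679 = 1.300268
p(0.6) ≈ 1.3003

1.3003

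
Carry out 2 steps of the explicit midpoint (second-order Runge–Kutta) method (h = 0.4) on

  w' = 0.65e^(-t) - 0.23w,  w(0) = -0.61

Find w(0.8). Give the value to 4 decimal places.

Midpoint: k1 = f(t_n, w_n); k2 = f(t_n + h/2, w_n + (h/2)·k1); w_{n+1} = w_n + h·k2.
t=0.000000, w=-0.610000:
  k1 = f(0.000000, -0.610000) = 0.790300
  k2 = f(0.200000, -0.451940) = 0.636121
  w ← -0.610000 + 0.4·0.636121 = -0.355552
t=0.400000, w=-0.355552:
  k1 = f(0.400000, -0.355552) = 0.517485
  k2 = f(0.600000, -0.252055) = 0.414700
  w ← -0.355552 + 0.4·0.414700 = -0.189671
w(0.8) ≈ -0.1897

-0.1897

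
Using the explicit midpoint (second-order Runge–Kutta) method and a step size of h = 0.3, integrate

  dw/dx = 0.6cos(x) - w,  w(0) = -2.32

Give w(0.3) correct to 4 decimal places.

-1.5774

Midpoint: k1 = f(x_n, w_n); k2 = f(x_n + h/2, w_n + (h/2)·k1); w_{n+1} = w_n + h·k2.
x=0.000000, w=-2.320000:
  k1 = f(0.000000, -2.320000) = 2.920000
  k2 = f(0.150000, -1.882000) = 2.475263
  w ← -2.320000 + 0.3·2.475263 = -1.577421
w(0.3) ≈ -1.5774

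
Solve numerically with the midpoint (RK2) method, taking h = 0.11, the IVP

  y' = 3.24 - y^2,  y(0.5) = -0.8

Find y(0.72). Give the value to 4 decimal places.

-0.1464

Midpoint: k1 = f(t_n, y_n); k2 = f(t_n + h/2, y_n + (h/2)·k1); y_{n+1} = y_n + h·k2.
t=0.500000, y=-0.800000:
  k1 = f(0.500000, -0.800000) = 2.600000
  k2 = f(0.555000, -0.657000) = 2.808351
  y ← -0.800000 + 0.11·2.808351 = -0.491081
t=0.610000, y=-0.491081:
  k1 = f(0.610000, -0.491081) = 2.998839
  k2 = f(0.665000, -0.326145) = 3.133629
  y ← -0.491081 + 0.11·3.133629 = -0.146382
y(0.72) ≈ -0.1464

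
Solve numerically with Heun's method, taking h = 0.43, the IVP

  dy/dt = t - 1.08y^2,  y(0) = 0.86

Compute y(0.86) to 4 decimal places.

0.7739

Heun: k1 = f(t_n, y_n); k2 = f(t_n + h, y_n + h·k1); y_{n+1} = y_n + (h/2)·(k1 + k2).
t=0.000000, y=0.860000:
  k1 = f(0.000000, 0.860000) = -0.798768
  k2 = f(0.430000, 0.516530) = 0.141853
  y ← 0.860000 + (0.43/2)·(-0.798768 + 0.141853) = 0.718763
t=0.430000, y=0.718763:
  k1 = f(0.430000, 0.718763) = -0.127950
  k2 = f(0.860000, 0.663745) = 0.384199
  y ← 0.718763 + (0.43/2)·(-0.127950 + 0.384199) = 0.773857
y(0.86) ≈ 0.7739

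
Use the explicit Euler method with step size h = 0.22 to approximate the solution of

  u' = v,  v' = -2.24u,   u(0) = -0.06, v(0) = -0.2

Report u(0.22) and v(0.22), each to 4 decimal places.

-0.1040, -0.1704

Euler on (u,v): u_{n+1} = u_n + h·u', v_{n+1} = v_n + h·v'.
0.000000: (-0.060000, -0.200000); f=(-0.200000, 0.134400) → (-0.104000, -0.170432)
(u(0.22), v(0.22)) ≈ (-0.1040, -0.1704)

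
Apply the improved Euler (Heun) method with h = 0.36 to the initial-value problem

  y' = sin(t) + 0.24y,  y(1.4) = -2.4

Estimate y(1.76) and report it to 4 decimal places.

-2.2468

Heun: k1 = f(t_n, y_n); k2 = f(t_n + h, y_n + h·k1); y_{n+1} = y_n + (h/2)·(k1 + k2).
t=1.400000, y=-2.400000:
  k1 = f(1.400000, -2.400000) = 0.409450
  k2 = f(1.760000, -2.252598) = 0.441531
  y ← -2.400000 + (0.36/2)·(0.409450 + 0.441531) = -2.246824
y(1.76) ≈ -2.2468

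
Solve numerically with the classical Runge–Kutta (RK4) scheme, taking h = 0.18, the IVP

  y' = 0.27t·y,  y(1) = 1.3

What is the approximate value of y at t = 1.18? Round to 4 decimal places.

1.3707

RK4: k1 = f(t_n, y_n); k2 = f(t_n + h/2, y_n + (h/2)·k1); k3 = f(t_n + h/2, y_n + (h/2)·k2); k4 = f(t_n + h, y_n + h·k3); y_{n+1} = y_n + (h/6)·(k1 + 2k2 + 2k3 + k4).
t=1.000000, y=1.300000:
  k1 = f(1.000000, 1.300000) = 0.351000
  k2 = f(1.090000, 1.331590) = 0.391887
  k3 = f(1.090000, 1.335270) = 0.392970
  k4 = f(1.180000, 1.370735) = 0.436716
  y ← 1.300000 + (0.18/6)·(k1 + 2k2 + 2k3 + k4) = 1.370723
y(1.18) ≈ 1.3707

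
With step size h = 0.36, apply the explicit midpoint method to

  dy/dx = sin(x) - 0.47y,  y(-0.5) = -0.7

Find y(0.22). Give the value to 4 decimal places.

-0.5647

Midpoint: k1 = f(x_n, y_n); k2 = f(x_n + h/2, y_n + (h/2)·k1); y_{n+1} = y_n + h·k2.
x=-0.500000, y=-0.700000:
  k1 = f(-0.500000, -0.700000) = -0.150426
  k2 = f(-0.320000, -0.727077) = 0.027159
  y ← -0.700000 + 0.36·0.027159 = -0.690223
x=-0.140000, y=-0.690223:
  k1 = f(-0.140000, -0.690223) = 0.184862
  k2 = f(0.040000, -0.656948) = 0.348755
  y ← -0.690223 + 0.36·0.348755 = -0.564671
y(0.22) ≈ -0.5647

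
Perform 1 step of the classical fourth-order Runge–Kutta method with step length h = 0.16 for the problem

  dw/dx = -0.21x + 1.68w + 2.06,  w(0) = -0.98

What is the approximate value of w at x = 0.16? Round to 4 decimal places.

-0.9070

RK4: k1 = f(x_n, w_n); k2 = f(x_n + h/2, w_n + (h/2)·k1); k3 = f(x_n + h/2, w_n + (h/2)·k2); k4 = f(x_n + h, w_n + h·k3); w_{n+1} = w_n + (h/6)·(k1 + 2k2 + 2k3 + k4).
x=0.000000, w=-0.980000:
  k1 = f(0.000000, -0.980000) = 0.413600
  k2 = f(0.080000, -0.946912) = 0.452388
  k3 = f(0.080000, -0.943809) = 0.457601
  k4 = f(0.160000, -0.906784) = 0.503003
  w ← -0.980000 + (0.16/6)·(k1 + 2k2 + 2k3 + k4) = -0.907025
w(0.16) ≈ -0.9070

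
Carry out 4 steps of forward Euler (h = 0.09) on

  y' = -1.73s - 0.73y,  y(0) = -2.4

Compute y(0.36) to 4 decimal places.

Euler: y_{n+1} = y_n + h·f(s_n, y_n).
s=0.000000, y=-2.400000: f=1.752000 → y ← -2.400000 + 0.09·1.752000 = -2.242320
s=0.090000, y=-2.242320: f=1.481194 → y ← -2.242320 + 0.09·1.481194 = -2.109013
s=0.180000, y=-2.109013: f=1.228179 → y ← -2.109013 + 0.09·1.228179 = -1.998476
s=0.270000, y=-1.998476: f=0.991788 → y ← -1.998476 + 0.09·0.991788 = -1.909216
y(0.36) ≈ -1.9092

-1.9092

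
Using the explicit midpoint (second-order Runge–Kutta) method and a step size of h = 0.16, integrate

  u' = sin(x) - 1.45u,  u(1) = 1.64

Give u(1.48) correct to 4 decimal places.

1.1495

Midpoint: k1 = f(x_n, u_n); k2 = f(x_n + h/2, u_n + (h/2)·k1); u_{n+1} = u_n + h·k2.
x=1.000000, u=1.640000:
  k1 = f(1.000000, 1.640000) = -1.536529
  k2 = f(1.080000, 1.517078) = -1.317805
  u ← 1.640000 + 0.16·(-1.317805) = 1.429151
x=1.160000, u=1.429151:
  k1 = f(1.160000, 1.429151) = -1.155466
  k2 = f(1.240000, 1.336714) = -0.992451
  u ← 1.429151 + 0.16·(-0.992451) = 1.270359
x=1.320000, u=1.270359:
  k1 = f(1.320000, 1.270359) = -0.873306
  k2 = f(1.400000, 1.200495) = -0.755267
  u ← 1.270359 + 0.16·(-0.755267) = 1.149516
u(1.48) ≈ 1.1495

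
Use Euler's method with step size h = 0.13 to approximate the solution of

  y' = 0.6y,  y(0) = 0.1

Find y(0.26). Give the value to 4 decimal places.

Euler: y_{n+1} = y_n + h·f(x_n, y_n).
x=0.000000, y=0.100000: f=0.060000 → y ← 0.100000 + 0.13·0.060000 = 0.107800
x=0.130000, y=0.107800: f=0.064680 → y ← 0.107800 + 0.13·0.064680 = 0.116208
y(0.26) ≈ 0.1162

0.1162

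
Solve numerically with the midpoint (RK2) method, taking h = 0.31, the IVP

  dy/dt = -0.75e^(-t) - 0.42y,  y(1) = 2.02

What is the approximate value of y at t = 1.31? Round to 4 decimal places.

Midpoint: k1 = f(t_n, y_n); k2 = f(t_n + h/2, y_n + (h/2)·k1); y_{n+1} = y_n + h·k2.
t=1.000000, y=2.020000:
  k1 = f(1.000000, 2.020000) = -1.124310
  k2 = f(1.155000, 1.845732) = -1.011501
  y ← 2.020000 + 0.31·(-1.011501) = 1.706435
y(1.31) ≈ 1.7064

1.7064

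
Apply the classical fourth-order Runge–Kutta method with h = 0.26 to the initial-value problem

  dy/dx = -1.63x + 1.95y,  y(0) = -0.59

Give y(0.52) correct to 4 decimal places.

-1.9437

RK4: k1 = f(x_n, y_n); k2 = f(x_n + h/2, y_n + (h/2)·k1); k3 = f(x_n + h/2, y_n + (h/2)·k2); k4 = f(x_n + h, y_n + h·k3); y_{n+1} = y_n + (h/6)·(k1 + 2k2 + 2k3 + k4).
x=0.000000, y=-0.590000:
  k1 = f(0.000000, -0.590000) = -1.150500
  k2 = f(0.130000, -0.739565) = -1.654052
  k3 = f(0.130000, -0.805027) = -1.781702
  k4 = f(0.260000, -1.053243) = -2.477623
  y ← -0.590000 + (0.26/6)·(k1 + 2k2 + 2k3 + k4) = -1.044984
x=0.260000, y=-1.044984:
  k1 = f(0.260000, -1.044984) = -2.461519
  k2 = f(0.390000, -1.364981) = -3.297414
  k3 = f(0.390000, -1.473648) = -3.509313
  k4 = f(0.520000, -1.957405) = -4.664541
  y ← -1.044984 + (0.26/6)·(k1 + 2k2 + 2k3 + k4) = -1.943696
y(0.52) ≈ -1.9437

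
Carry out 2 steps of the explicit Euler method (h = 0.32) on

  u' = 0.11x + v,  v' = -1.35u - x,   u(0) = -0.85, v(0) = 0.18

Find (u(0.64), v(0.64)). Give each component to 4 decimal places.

-0.6060, 0.7871

Euler on (u,v): u_{n+1} = u_n + h·u', v_{n+1} = v_n + h·v'.
0.000000: (-0.850000, 0.180000); f=(0.180000, 1.147500) → (-0.792400, 0.547200)
0.320000: (-0.792400, 0.547200); f=(0.582400, 0.749740) → (-0.606032, 0.787117)
(u(0.64), v(0.64)) ≈ (-0.6060, 0.7871)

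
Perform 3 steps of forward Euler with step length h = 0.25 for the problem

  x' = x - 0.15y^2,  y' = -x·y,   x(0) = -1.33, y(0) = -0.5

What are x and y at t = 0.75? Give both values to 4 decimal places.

-2.6666, -1.4422

Euler on (x,y): x_{n+1} = x_n + h·x', y_{n+1} = y_n + h·y'.
0.000000: (-1.330000, -0.500000); f=(-1.367500, -0.665000) → (-1.671875, -0.666250)
0.250000: (-1.671875, -0.666250); f=(-1.738458, -1.113887) → (-2.106490, -0.944722)
0.500000: (-2.106490, -0.944722); f=(-2.240364, -1.990046) → (-2.666581, -1.442233)
(x(0.75), y(0.75)) ≈ (-2.6666, -1.4422)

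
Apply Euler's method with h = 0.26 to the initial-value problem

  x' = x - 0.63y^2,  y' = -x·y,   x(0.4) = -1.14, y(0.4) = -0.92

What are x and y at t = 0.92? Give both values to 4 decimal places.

Euler on (x,y): x_{n+1} = x_n + h·x', y_{n+1} = y_n + h·y'.
0.400000: (-1.140000, -0.920000); f=(-1.673232, -1.048800) → (-1.575040, -1.192688)
0.660000: (-1.575040, -1.192688); f=(-2.471218, -1.878532) → (-2.217557, -1.681106)
(x(0.92), y(0.92)) ≈ (-2.2176, -1.6811)

-2.2176, -1.6811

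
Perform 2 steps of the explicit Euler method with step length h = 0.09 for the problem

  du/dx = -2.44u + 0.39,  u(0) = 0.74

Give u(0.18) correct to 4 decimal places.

0.5132

Euler: u_{n+1} = u_n + h·f(x_n, u_n).
x=0.000000, u=0.740000: f=-1.415600 → u ← 0.740000 + 0.09·(-1.415600) = 0.612596
x=0.090000, u=0.612596: f=-1.104734 → u ← 0.612596 + 0.09·(-1.104734) = 0.513170
u(0.18) ≈ 0.5132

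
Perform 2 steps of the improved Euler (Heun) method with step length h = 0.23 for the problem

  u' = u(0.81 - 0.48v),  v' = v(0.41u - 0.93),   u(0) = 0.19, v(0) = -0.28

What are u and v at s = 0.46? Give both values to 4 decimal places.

0.2894, -0.1913

Heun on (u,v): k1 = f(s_n, state_n); k2 = f(s_n + h, state_n + h·k1); state_{n+1} = state_n + (h/2)·(k1 + k2).
0.000000: (0.190000, -0.280000)
  k1 = (0.179436, 0.238588)
  predictor → (0.231270, -0.225125)
  k2 = (0.212320, 0.188020)
  → (0.235052, -0.230940)
0.230000: (0.235052, -0.230940)
  k1 = (0.216448, 0.192518)
  predictor → (0.284835, -0.186661)
  k2 = (0.256237, 0.151796)
  → (0.289411, -0.191344)
(u(0.46), v(0.46)) ≈ (0.2894, -0.1913)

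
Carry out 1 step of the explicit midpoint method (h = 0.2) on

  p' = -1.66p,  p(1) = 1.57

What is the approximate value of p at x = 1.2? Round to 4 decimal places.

Midpoint: k1 = f(x_n, p_n); k2 = f(x_n + h/2, p_n + (h/2)·k1); p_{n+1} = p_n + h·k2.
x=1.000000, p=1.570000:
  k1 = f(1.000000, 1.570000) = -2.606200
  k2 = f(1.100000, 1.309380) = -2.173571
  p ← 1.570000 + 0.2·(-2.173571) = 1.135286
p(1.2) ≈ 1.1353

1.1353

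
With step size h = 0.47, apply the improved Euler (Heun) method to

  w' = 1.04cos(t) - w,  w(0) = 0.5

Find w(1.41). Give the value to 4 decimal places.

Heun: k1 = f(t_n, w_n); k2 = f(t_n + h, w_n + h·k1); w_{n+1} = w_n + (h/2)·(k1 + k2).
t=0.000000, w=0.500000:
  k1 = f(0.000000, 0.500000) = 0.540000
  k2 = f(0.470000, 0.753800) = 0.173431
  w ← 0.500000 + (0.47/2)·(0.540000 + 0.173431) = 0.667656
t=0.470000, w=0.667656:
  k1 = f(0.470000, 0.667656) = 0.259575
  k2 = f(0.940000, 0.789656) = -0.176277
  w ← 0.667656 + (0.47/2)·(0.259575 + (-0.176277)) = 0.687231
t=0.940000, w=0.687231:
  k1 = f(0.940000, 0.687231) = -0.073852
  k2 = f(1.410000, 0.652521) = -0.486012
  w ← 0.687231 + (0.47/2)·(-0.073852 + (-0.486012)) = 0.555663
w(1.41) ≈ 0.5557

0.5557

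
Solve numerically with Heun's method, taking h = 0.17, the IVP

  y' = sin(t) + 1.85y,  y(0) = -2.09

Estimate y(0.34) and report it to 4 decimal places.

-3.8213

Heun: k1 = f(t_n, y_n); k2 = f(t_n + h, y_n + h·k1); y_{n+1} = y_n + (h/2)·(k1 + k2).
t=0.000000, y=-2.090000:
  k1 = f(0.000000, -2.090000) = -3.866500
  k2 = f(0.170000, -2.747305) = -4.913332
  y ← -2.090000 + (0.17/2)·(-3.866500 + (-4.913332)) = -2.836286
t=0.170000, y=-2.836286:
  k1 = f(0.170000, -2.836286) = -5.077946
  k2 = f(0.340000, -3.699537) = -6.510656
  y ← -2.836286 + (0.17/2)·(-5.077946 + (-6.510656)) = -3.821317
y(0.34) ≈ -3.8213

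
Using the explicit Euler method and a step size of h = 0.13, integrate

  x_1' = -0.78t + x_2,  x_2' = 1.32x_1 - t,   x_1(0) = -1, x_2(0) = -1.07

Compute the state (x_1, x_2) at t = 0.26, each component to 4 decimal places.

Euler on (x_1,x_2): x_1_{n+1} = x_1_n + h·x_1', x_2_{n+1} = x_2_n + h·x_2'.
0.000000: (-1.000000, -1.070000); f=(-1.070000, -1.320000) → (-1.139100, -1.241600)
0.130000: (-1.139100, -1.241600); f=(-1.343000, -1.633612) → (-1.313690, -1.453970)
(x_1(0.26), x_2(0.26)) ≈ (-1.3137, -1.4540)

-1.3137, -1.4540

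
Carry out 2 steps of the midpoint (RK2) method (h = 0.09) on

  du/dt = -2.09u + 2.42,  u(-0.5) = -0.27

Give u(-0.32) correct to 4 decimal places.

Midpoint: k1 = f(t_n, u_n); k2 = f(t_n + h/2, u_n + (h/2)·k1); u_{n+1} = u_n + h·k2.
t=-0.500000, u=-0.270000:
  k1 = f(-0.500000, -0.270000) = 2.984300
  k2 = f(-0.455000, -0.135707) = 2.703627
  u ← -0.270000 + 0.09·2.703627 = -0.026674
t=-0.410000, u=-0.026674:
  k1 = f(-0.410000, -0.026674) = 2.475748
  k2 = f(-0.365000, 0.084735) = 2.242904
  u ← -0.026674 + 0.09·2.242904 = 0.175188
u(-0.32) ≈ 0.1752

0.1752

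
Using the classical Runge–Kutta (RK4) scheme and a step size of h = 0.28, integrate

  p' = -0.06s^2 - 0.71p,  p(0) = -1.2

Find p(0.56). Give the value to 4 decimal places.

RK4: k1 = f(s_n, p_n); k2 = f(s_n + h/2, p_n + (h/2)·k1); k3 = f(s_n + h/2, p_n + (h/2)·k2); k4 = f(s_n + h, p_n + h·k3); p_{n+1} = p_n + (h/6)·(k1 + 2k2 + 2k3 + k4).
s=0.000000, p=-1.200000:
  k1 = f(0.000000, -1.200000) = 0.852000
  k2 = f(0.140000, -1.080720) = 0.766135
  k3 = f(0.140000, -1.092741) = 0.774670
  k4 = f(0.280000, -0.983092) = 0.693292
  p ← -1.200000 + (0.28/6)·(k1 + 2k2 + 2k3 + k4) = -0.984078
s=0.280000, p=-0.984078:
  k1 = f(0.280000, -0.984078) = 0.693991
  k2 = f(0.420000, -0.886919) = 0.619129
  k3 = f(0.420000, -0.897400) = 0.626570
  k4 = f(0.560000, -0.808638) = 0.555317
  p ← -0.984078 + (0.28/6)·(k1 + 2k2 + 2k3 + k4) = -0.809512
p(0.56) ≈ -0.8095

-0.8095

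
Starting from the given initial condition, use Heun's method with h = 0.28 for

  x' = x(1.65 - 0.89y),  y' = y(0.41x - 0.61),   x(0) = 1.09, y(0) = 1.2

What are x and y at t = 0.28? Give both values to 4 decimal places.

Heun on (x,y): k1 = f(t_n, state_n); k2 = f(t_n + h, state_n + h·k1); state_{n+1} = state_n + (h/2)·(k1 + k2).
0.000000: (1.090000, 1.200000)
  k1 = (0.634380, -0.195720)
  predictor → (1.267626, 1.145198)
  k2 = (0.799585, -0.103381)
  → (1.290755, 1.158126)
(x(0.28), y(0.28)) ≈ (1.2908, 1.1581)

1.2908, 1.1581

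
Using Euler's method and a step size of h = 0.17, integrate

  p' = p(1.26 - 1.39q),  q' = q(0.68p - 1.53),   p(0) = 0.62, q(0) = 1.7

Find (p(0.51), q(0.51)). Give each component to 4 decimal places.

0.4268, 0.8717

Euler on (p,q): p_{n+1} = p_n + h·p', q_{n+1} = q_n + h·q'.
0.000000: (0.620000, 1.700000); f=(-0.683860, -1.884280) → (0.503744, 1.379672)
0.170000: (0.503744, 1.379672); f=(-0.331335, -1.638298) → (0.447417, 1.101162)
0.340000: (0.447417, 1.101162); f=(-0.121078, -1.349756) → (0.426834, 0.871703)
(p(0.51), q(0.51)) ≈ (0.4268, 0.8717)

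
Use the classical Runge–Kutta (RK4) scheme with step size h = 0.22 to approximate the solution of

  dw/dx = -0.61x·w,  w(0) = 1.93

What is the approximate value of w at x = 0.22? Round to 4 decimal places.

RK4: k1 = f(x_n, w_n); k2 = f(x_n + h/2, w_n + (h/2)·k1); k3 = f(x_n + h/2, w_n + (h/2)·k2); k4 = f(x_n + h, w_n + h·k3); w_{n+1} = w_n + (h/6)·(k1 + 2k2 + 2k3 + k4).
x=0.000000, w=1.930000:
  k1 = f(0.000000, 1.930000) = 0.000000
  k2 = f(0.110000, 1.930000) = -0.129503
  k3 = f(0.110000, 1.915755) = -0.128547
  k4 = f(0.220000, 1.901720) = -0.255211
  w ← 1.930000 + (0.22/6)·(k1 + 2k2 + 2k3 + k4) = 1.901719
w(0.22) ≈ 1.9017

1.9017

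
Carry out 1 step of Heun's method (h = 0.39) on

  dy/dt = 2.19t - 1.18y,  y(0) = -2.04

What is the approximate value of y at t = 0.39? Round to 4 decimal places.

Heun: k1 = f(t_n, y_n); k2 = f(t_n + h, y_n + h·k1); y_{n+1} = y_n + (h/2)·(k1 + k2).
t=0.000000, y=-2.040000:
  k1 = f(0.000000, -2.040000) = 2.407200
  k2 = f(0.390000, -1.101192) = 2.153507
  y ← -2.040000 + (0.39/2)·(2.407200 + 2.153507) = -1.150662
y(0.39) ≈ -1.1507

-1.1507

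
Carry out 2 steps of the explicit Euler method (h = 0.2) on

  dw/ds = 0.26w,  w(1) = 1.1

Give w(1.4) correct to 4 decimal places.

1.2174

Euler: w_{n+1} = w_n + h·f(s_n, w_n).
s=1.000000, w=1.100000: f=0.286000 → w ← 1.100000 + 0.2·0.286000 = 1.157200
s=1.200000, w=1.157200: f=0.300872 → w ← 1.157200 + 0.2·0.300872 = 1.217374
w(1.4) ≈ 1.2174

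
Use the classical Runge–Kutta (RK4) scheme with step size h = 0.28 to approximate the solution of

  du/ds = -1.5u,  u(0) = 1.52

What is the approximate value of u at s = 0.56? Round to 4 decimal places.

RK4: k1 = f(s_n, u_n); k2 = f(s_n + h/2, u_n + (h/2)·k1); k3 = f(s_n + h/2, u_n + (h/2)·k2); k4 = f(s_n + h, u_n + h·k3); u_{n+1} = u_n + (h/6)·(k1 + 2k2 + 2k3 + k4).
s=0.000000, u=1.520000:
  k1 = f(0.000000, 1.520000) = -2.280000
  k2 = f(0.140000, 1.200800) = -1.801200
  k3 = f(0.140000, 1.267832) = -1.901748
  k4 = f(0.280000, 0.987511) = -1.481266
  u ← 1.520000 + (0.28/6)·(k1 + 2k2 + 2k3 + k4) = 0.998866
s=0.280000, u=0.998866:
  k1 = f(0.280000, 0.998866) = -1.498299
  k2 = f(0.420000, 0.789104) = -1.183656
  k3 = f(0.420000, 0.833154) = -1.249731
  k4 = f(0.560000, 0.648941) = -0.973412
  u ← 0.998866 + (0.28/6)·(k1 + 2k2 + 2k3 + k4) = 0.656403
u(0.56) ≈ 0.6564

0.6564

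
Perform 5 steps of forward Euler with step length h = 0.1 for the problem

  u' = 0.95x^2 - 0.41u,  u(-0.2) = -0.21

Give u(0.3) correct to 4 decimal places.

-0.1616

Euler: u_{n+1} = u_n + h·f(x_n, u_n).
x=-0.200000, u=-0.210000: f=0.124100 → u ← -0.210000 + 0.1·0.124100 = -0.197590
x=-0.100000, u=-0.197590: f=0.090512 → u ← -0.197590 + 0.1·0.090512 = -0.188539
x=0.000000, u=-0.188539: f=0.077301 → u ← -0.188539 + 0.1·0.077301 = -0.180809
x=0.100000, u=-0.180809: f=0.083632 → u ← -0.180809 + 0.1·0.083632 = -0.172446
x=0.200000, u=-0.172446: f=0.108703 → u ← -0.172446 + 0.1·0.108703 = -0.161575
u(0.3) ≈ -0.1616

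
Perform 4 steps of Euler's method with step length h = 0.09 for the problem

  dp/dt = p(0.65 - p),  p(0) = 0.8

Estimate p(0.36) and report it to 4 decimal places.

Euler: p_{n+1} = p_n + h·f(t_n, p_n).
t=0.000000, p=0.800000: f=-0.120000 → p ← 0.800000 + 0.09·(-0.120000) = 0.789200
t=0.090000, p=0.789200: f=-0.109857 → p ← 0.789200 + 0.09·(-0.109857) = 0.779313
t=0.180000, p=0.779313: f=-0.100775 → p ← 0.779313 + 0.09·(-0.100775) = 0.770243
t=0.270000, p=0.770243: f=-0.092616 → p ← 0.770243 + 0.09·(-0.092616) = 0.761908
p(0.36) ≈ 0.7619

0.7619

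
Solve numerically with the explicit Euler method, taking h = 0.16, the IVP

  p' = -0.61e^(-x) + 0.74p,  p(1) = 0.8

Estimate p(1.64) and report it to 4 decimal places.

Euler: p_{n+1} = p_n + h·f(x_n, p_n).
x=1.000000, p=0.800000: f=0.367594 → p ← 0.800000 + 0.16·0.367594 = 0.858815
x=1.160000, p=0.858815: f=0.444297 → p ← 0.858815 + 0.16·0.444297 = 0.929902
x=1.320000, p=0.929902: f=0.525175 → p ← 0.929902 + 0.16·0.525175 = 1.013930
x=1.480000, p=1.013930: f=0.611450 → p ← 1.013930 + 0.16·0.611450 = 1.111762
p(1.64) ≈ 1.1118

1.1118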